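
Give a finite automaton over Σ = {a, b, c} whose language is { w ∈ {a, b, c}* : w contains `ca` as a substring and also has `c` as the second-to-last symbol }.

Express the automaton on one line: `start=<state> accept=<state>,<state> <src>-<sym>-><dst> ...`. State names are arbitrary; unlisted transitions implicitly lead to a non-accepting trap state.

Handle the two conditions separately and then intersect. The first has 3 states tracking whether and how much of `ca` has been seen; the second has 13 states tracking the last 2 symbols read. A product state is a pair (one from each), accepting exactly when both do.
21 states suffice.
          a    b    c  
>  q0     q1   q2   q3 
   q1     q4   q5   q6 
   q2     q7   q8   q9 
   q3    q10  q11  q12 
   q4     q4   q5   q6 
   q5     q7   q8   q9 
   q6    q10  q11  q12 
   q7     q4   q5   q6 
   q8     q7   q8   q9 
   q9    q10  q11  q12 
 * q10   q13  q14  q15 
   q11    q7   q8   q9 
   q12   q10  q11  q12 
   q13   q13  q14  q15 
   q14   q16  q17  q18 
   q15   q10  q19  q20 
   q16   q13  q14  q15 
   q17   q16  q17  q18 
   q18   q10  q19  q20 
 * q19   q16  q17  q18 
 * q20   q10  q19  q20 
(> = start, * = accepting)

start=q0 accept=q10,q19,q20 q0-a->q1 q0-b->q2 q0-c->q3 q1-a->q4 q1-b->q5 q1-c->q6 q2-a->q7 q2-b->q8 q2-c->q9 q3-a->q10 q3-b->q11 q3-c->q12 q4-a->q4 q4-b->q5 q4-c->q6 q5-a->q7 q5-b->q8 q5-c->q9 q6-a->q10 q6-b->q11 q6-c->q12 q7-a->q4 q7-b->q5 q7-c->q6 q8-a->q7 q8-b->q8 q8-c->q9 q9-a->q10 q9-b->q11 q9-c->q12 q10-a->q13 q10-b->q14 q10-c->q15 q11-a->q7 q11-b->q8 q11-c->q9 q12-a->q10 q12-b->q11 q12-c->q12 q13-a->q13 q13-b->q14 q13-c->q15 q14-a->q16 q14-b->q17 q14-c->q18 q15-a->q10 q15-b->q19 q15-c->q20 q16-a->q13 q16-b->q14 q16-c->q15 q17-a->q16 q17-b->q17 q17-c->q18 q18-a->q10 q18-b->q19 q18-c->q20 q19-a->q16 q19-b->q17 q19-c->q18 q20-a->q10 q20-b->q19 q20-c->q20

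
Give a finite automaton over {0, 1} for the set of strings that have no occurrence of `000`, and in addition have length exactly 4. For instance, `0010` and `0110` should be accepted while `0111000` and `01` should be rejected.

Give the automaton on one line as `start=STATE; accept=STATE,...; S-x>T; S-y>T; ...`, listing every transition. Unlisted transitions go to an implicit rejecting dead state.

Run two small machines in parallel and take their product. The first has 4 states tracking partial matches of the forbidden pattern `000`; the second has 6 states tracking the input length, saturating at 5. A product state is a pair (one from each), accepting exactly when both do. After merging equivalent states the machine shrinks.
With 10 states:
        0   1  
>  q0   q1  q2 
   q1   q3  q4 
   q2   q5  q4 
   q3   q6  q7 
   q4   q7  q7 
   q5   q8  q7 
   q6   q6  q6 
   q7   q9  q9 
   q8   q6  q9 
 * q9   q6  q6 
(> = start, * = accepting)

start=q0; accept=q9; q0-0>q1; q0-1>q2; q1-0>q3; q1-1>q4; q2-0>q5; q2-1>q4; q3-0>q6; q3-1>q7; q4-0>q7; q4-1>q7; q5-0>q8; q5-1>q7; q6-0>q6; q6-1>q6; q7-0>q9; q7-1>q9; q8-0>q6; q8-1>q9; q9-0>q6; q9-1>q6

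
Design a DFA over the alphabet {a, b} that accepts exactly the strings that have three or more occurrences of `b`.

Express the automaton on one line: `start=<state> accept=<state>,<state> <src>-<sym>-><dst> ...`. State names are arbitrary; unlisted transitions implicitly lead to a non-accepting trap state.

start=q0 accept=q3,q4 q0-a->q0 q0-b->q1 q1-a->q1 q1-b->q2 q2-a->q2 q2-b->q3 q3-a->q3 q3-b->q4 q4-a->q4 q4-b->q4

Only the number of `b`s matters, and only up to 4. Make a chain q0 → q1 → q2 → q3 → q4 advanced by each `b` (with q4 absorbing); every other symbol self-loops. The accepting set is {q3, q4}.
A 5-state machine:
        a   b  
>  q0   q0  q1 
   q1   q1  q2 
   q2   q2  q3 
 * q3   q3  q4 
 * q4   q4  q4 
(> = start, * = accepting)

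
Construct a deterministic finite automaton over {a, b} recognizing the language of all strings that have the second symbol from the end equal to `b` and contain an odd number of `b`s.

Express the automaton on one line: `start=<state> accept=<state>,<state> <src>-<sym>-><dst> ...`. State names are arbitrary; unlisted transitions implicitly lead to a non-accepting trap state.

Handle the two conditions separately and then intersect. The first has 7 states tracking the last 2 symbols read; the second has 2 states tracking the count of `b`s modulo 2. A product state is a pair (one from each), accepting exactly when both do. Minimizing collapses redundant product states.
        a   b  
>  q0   q0  q1 
   q1   q2  q3 
 * q2   q4  q3 
   q3   q0  q5 
   q4   q4  q3 
 * q5   q2  q3 
(> = start, * = accepting)

start=q0 accept=q2,q5 q0-a->q0 q0-b->q1 q1-a->q2 q1-b->q3 q2-a->q4 q2-b->q3 q3-a->q0 q3-b->q5 q4-a->q4 q4-b->q3 q5-a->q2 q5-b->q3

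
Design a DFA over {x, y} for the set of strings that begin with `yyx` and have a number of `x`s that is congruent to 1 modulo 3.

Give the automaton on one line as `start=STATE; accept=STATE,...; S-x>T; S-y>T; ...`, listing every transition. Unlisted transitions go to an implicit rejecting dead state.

start=S0; accept=S4; S0-x>S1; S0-y>S2; S1-x>S1; S1-y>S1; S2-x>S1; S2-y>S3; S3-x>S4; S3-y>S1; S4-x>S5; S4-y>S4; S5-x>S6; S5-y>S5; S6-x>S4; S6-y>S6

Run two small machines in parallel and take their product. One (5 states) tracks whether the input so far still matches the prefix `yyx`; the other (3 states) tracks the count of `x`s modulo 3. Each combined state is a pair, one component from each; accept when both components accept. Equivalent product states are then merged.
A 7-state machine:
        x   y  
>  S0   S1  S2 
   S1   S1  S1 
   S2   S1  S3 
   S3   S4  S1 
 * S4   S5  S4 
   S5   S6  S5 
   S6   S4  S6 
(> = start, * = accepting)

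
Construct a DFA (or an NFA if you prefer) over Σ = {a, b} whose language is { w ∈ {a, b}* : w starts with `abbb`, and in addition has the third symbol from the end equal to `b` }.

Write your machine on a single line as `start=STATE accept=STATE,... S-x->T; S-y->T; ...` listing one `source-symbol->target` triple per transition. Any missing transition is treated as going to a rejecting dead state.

start=s0; accept=s16,s17,s18,s19; s0-a->s1; s0-b->s2; s1-a->s3; s1-b->s4; s2-a->s5; s2-b->s6; s3-a->s7; s3-b->s8; s4-a->s9; s4-b->s10; s5-a->s11; s5-b->s12; s6-a->s13; s6-b->s14; s7-a->s7; s7-b->s8; s8-a->s9; s8-b->s15; s9-a->s11; s9-b->s12; s10-a->s13; s10-b->s16; s11-a->s7; s11-b->s8; s12-a->s9; s12-b->s15; s13-a->s11; s13-b->s12; s14-a->s13; s14-b->s14; s15-a->s13; s15-b->s14; s16-a->s17; s16-b->s16; s17-a->s18; s17-b->s19; s18-a->s20; s18-b->s21; s19-a->s22; s19-b->s23; s20-a->s20; s20-b->s21; s21-a->s22; s21-b->s23; s22-a->s18; s22-b->s19; s23-a->s17; s23-b->s16

Build one automaton per condition and run them in lockstep. The first has 6 states tracking whether the input so far still matches the prefix `abbb`; the second has 15 states tracking the last 3 symbols read. A product state is a pair (one from each), accepting exactly when both do.
A 24-state machine:
          a    b  
>  s0     s1   s2 
   s1     s3   s4 
   s2     s5   s6 
   s3     s7   s8 
   s4     s9  s10 
   s5    s11  s12 
   s6    s13  s14 
   s7     s7   s8 
   s8     s9  s15 
   s9    s11  s12 
   s10   s13  s16 
   s11    s7   s8 
   s12    s9  s15 
   s13   s11  s12 
   s14   s13  s14 
   s15   s13  s14 
 * s16   s17  s16 
 * s17   s18  s19 
 * s18   s20  s21 
 * s19   s22  s23 
   s20   s20  s21 
   s21   s22  s23 
   s22   s18  s19 
   s23   s17  s16 
(> = start, * = accepting)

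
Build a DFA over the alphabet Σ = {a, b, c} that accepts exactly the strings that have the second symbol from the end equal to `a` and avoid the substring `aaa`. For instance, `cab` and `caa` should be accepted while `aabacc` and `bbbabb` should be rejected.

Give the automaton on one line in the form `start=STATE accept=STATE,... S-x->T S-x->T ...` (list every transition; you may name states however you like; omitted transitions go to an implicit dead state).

start=s0 accept=s2,s3 s0-a->s1 s0-b->s0 s0-c->s0 s1-a->s2 s1-b->s3 s1-c->s3 s2-a->s4 s2-b->s3 s2-c->s3 s3-a->s1 s3-b->s0 s3-c->s0 s4-a->s4 s4-b->s4 s4-c->s4

Build one automaton per condition and run them in lockstep. The first has 13 states tracking the last 2 symbols read; the second has 4 states tracking partial matches of the forbidden pattern `aaa`. A product state is a pair (one from each), accepting exactly when both do. After merging equivalent states the machine shrinks.
5 states suffice.
        a   b   c  
>  s0   s1  s0  s0 
   s1   s2  s3  s3 
 * s2   s4  s3  s3 
 * s3   s1  s0  s0 
   s4   s4  s4  s4 
(> = start, * = accepting)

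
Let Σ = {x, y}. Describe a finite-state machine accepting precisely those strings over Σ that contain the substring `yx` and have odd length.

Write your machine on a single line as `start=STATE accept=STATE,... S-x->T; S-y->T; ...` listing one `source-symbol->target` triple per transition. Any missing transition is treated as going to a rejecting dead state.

start=S0; accept=S5; S0-x->S1; S0-y->S2; S1-x->S0; S1-y->S3; S2-x->S4; S2-y->S3; S3-x->S5; S3-y->S2; S4-x->S5; S4-y->S5; S5-x->S4; S5-y->S4

Handle the two conditions separately and then intersect. One (3 states) tracks whether and how much of `yx` has been seen; the other (2 states) tracks the input length modulo 2. Each combined state is a pair, one component from each; accept when both components accept.
With 6 states:
        x   y  
>  S0   S1  S2 
   S1   S0  S3 
   S2   S4  S3 
   S3   S5  S2 
   S4   S5  S5 
 * S5   S4  S4 
(> = start, * = accepting)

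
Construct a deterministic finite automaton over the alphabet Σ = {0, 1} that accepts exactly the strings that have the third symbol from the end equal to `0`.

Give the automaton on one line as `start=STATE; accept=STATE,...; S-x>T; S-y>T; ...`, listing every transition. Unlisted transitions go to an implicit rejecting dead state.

start=A; accept=H,I,J,K; A-0>B; A-1>C; B-0>D; B-1>E; C-0>F; C-1>G; D-0>H; D-1>I; E-0>J; E-1>K; F-0>L; F-1>M; G-0>N; G-1>O; H-0>H; H-1>I; I-0>J; I-1>K; J-0>L; J-1>M; K-0>N; K-1>O; L-0>H; L-1>I; M-0>J; M-1>K; N-0>L; N-1>M; O-0>N; O-1>O

A DFA must remember the last 3 symbols (since which symbol is third-to-last isn't known until the input ends). Use one state per possible window of the last ≤3 symbols; accept from those whose window starts with `0`.
       0  1 
>  A   B  C 
   B   D  E 
   C   F  G 
   D   H  I 
   E   J  K 
   F   L  M 
   G   N  O 
 * H   H  I 
 * I   J  K 
 * J   L  M 
 * K   N  O 
   L   H  I 
   M   J  K 
   N   L  M 
   O   N  O 
(> = start, * = accepting)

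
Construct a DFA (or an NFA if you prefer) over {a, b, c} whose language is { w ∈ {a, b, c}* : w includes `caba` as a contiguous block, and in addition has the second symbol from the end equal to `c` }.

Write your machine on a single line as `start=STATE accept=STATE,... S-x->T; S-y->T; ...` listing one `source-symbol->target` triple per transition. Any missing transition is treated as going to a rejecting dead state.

Build one automaton per condition and run them in lockstep. One (5 states) tracks whether and how much of `caba` has been seen; the other (13 states) tracks the last 2 symbols read. Each combined state is a pair, one component from each; accept when both components accept. Minimizing collapses redundant product states.
With 8 states:
        a   b   c  
>  s0   s0  s0  s1 
   s1   s2  s0  s1 
   s2   s0  s3  s1 
   s3   s4  s0  s1 
   s4   s4  s4  s5 
   s5   s6  s6  s7 
 * s6   s4  s4  s5 
 * s7   s6  s6  s7 
(> = start, * = accepting)

start=s0; accept=s6,s7; s0-a->s0; s0-b->s0; s0-c->s1; s1-a->s2; s1-b->s0; s1-c->s1; s2-a->s0; s2-b->s3; s2-c->s1; s3-a->s4; s3-b->s0; s3-c->s1; s4-a->s4; s4-b->s4; s4-c->s5; s5-a->s6; s5-b->s6; s5-c->s7; s6-a->s4; s6-b->s4; s6-c->s5; s7-a->s6; s7-b->s6; s7-c->s7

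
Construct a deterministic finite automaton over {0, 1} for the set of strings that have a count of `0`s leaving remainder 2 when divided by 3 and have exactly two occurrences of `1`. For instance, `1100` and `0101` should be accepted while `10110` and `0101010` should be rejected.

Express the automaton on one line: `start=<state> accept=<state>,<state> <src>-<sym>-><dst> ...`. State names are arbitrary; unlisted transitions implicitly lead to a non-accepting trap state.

start=A accept=J A-0->B A-1->C B-0->D B-1->E C-0->E C-1->F D-0->A D-1->G E-0->G E-1->H F-0->H F-1->I G-0->C G-1->J H-0->J H-1->I I-0->I I-1->I J-0->F J-1->I

Build one automaton per condition and run them in lockstep. One (3 states) tracks the count of `0`s modulo 3; the other (4 states) tracks the count of `1`s, saturating at 3. Each combined state is a pair, one component from each; accept when both components accept. Equivalent product states are then merged.
10 states suffice.
       0  1 
>  A   B  C 
   B   D  E 
   C   E  F 
   D   A  G 
   E   G  H 
   F   H  I 
   G   C  J 
   H   J  I 
   I   I  I 
 * J   F  I 
(> = start, * = accepting)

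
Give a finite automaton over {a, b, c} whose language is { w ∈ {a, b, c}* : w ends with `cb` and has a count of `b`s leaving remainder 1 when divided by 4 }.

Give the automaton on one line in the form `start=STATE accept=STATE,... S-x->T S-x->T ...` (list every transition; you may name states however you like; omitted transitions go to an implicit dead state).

start=S0 accept=S5 S0-a->S0 S0-b->S1 S0-c->S2 S1-a->S1 S1-b->S3 S1-c->S4 S2-a->S0 S2-b->S5 S2-c->S2 S3-a->S3 S3-b->S6 S3-c->S7 S4-a->S1 S4-b->S8 S4-c->S4 S5-a->S1 S5-b->S3 S5-c->S4 S6-a->S6 S6-b->S0 S6-c->S9 S7-a->S3 S7-b->S10 S7-c->S7 S8-a->S3 S8-b->S6 S8-c->S7 S9-a->S6 S9-b->S11 S9-c->S9 S10-a->S6 S10-b->S0 S10-c->S9 S11-a->S0 S11-b->S1 S11-c->S2

Handle the two conditions separately and then intersect. One (3 states) tracks how much of the suffix `cb` has currently been matched; the other (4 states) tracks the count of `b`s modulo 4. Each combined state is a pair, one component from each; accept when both components accept.
A 12-state machine:
          a    b    c  
>  S0     S0   S1   S2 
   S1     S1   S3   S4 
   S2     S0   S5   S2 
   S3     S3   S6   S7 
   S4     S1   S8   S4 
 * S5     S1   S3   S4 
   S6     S6   S0   S9 
   S7     S3  S10   S7 
   S8     S3   S6   S7 
   S9     S6  S11   S9 
   S10    S6   S0   S9 
   S11    S0   S1   S2 
(> = start, * = accepting)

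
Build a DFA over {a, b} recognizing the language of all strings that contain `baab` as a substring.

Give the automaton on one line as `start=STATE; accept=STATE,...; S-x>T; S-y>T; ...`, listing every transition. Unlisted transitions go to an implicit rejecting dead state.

States q0..q3 record the length of the longest prefix of `baab` that matches the current input suffix. Reaching q4 means `baab` has been seen, and we stay there forever. Accept from q4.
5 states suffice.
        a   b  
>  q0   q0  q1 
   q1   q2  q1 
   q2   q3  q1 
   q3   q0  q4 
 * q4   q4  q4 
(> = start, * = accepting)

start=q0; accept=q4; q0-a>q0; q0-b>q1; q1-a>q2; q1-b>q1; q2-a>q3; q2-b>q1; q3-a>q0; q3-b>q4; q4-a>q4; q4-b>q4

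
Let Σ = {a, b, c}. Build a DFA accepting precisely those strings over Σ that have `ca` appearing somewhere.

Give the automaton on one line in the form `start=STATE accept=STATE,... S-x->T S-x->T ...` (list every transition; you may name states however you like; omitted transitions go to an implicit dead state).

States q0..q1 record the length of the longest prefix of `ca` that matches the current input suffix. Reaching q2 means `ca` has been seen, and we stay there forever. Accept from q2.
        a   b   c  
>  q0   q0  q0  q1 
   q1   q2  q0  q1 
 * q2   q2  q2  q2 
(> = start, * = accepting)

start=q0 accept=q2 q0-a->q0 q0-b->q0 q0-c->q1 q1-a->q2 q1-b->q0 q1-c->q1 q2-a->q2 q2-b->q2 q2-c->q2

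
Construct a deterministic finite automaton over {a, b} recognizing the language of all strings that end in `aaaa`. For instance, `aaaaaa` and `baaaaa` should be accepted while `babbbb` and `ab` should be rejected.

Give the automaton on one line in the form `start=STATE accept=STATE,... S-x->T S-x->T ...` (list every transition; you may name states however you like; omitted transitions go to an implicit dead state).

start=q0 accept=q4 q0-a->q1 q0-b->q0 q1-a->q2 q1-b->q0 q2-a->q3 q2-b->q0 q3-a->q4 q3-b->q0 q4-a->q4 q4-b->q0

Remember how much of `aaaa` the current input suffix matches. State q0 means no match yet; q1 means the last symbol is `a`; q2 means the last 2 symbols are `aa`; q3 means the last 3 symbols are `aaa`; q4 means the last 4 symbols are `aaaa`. Only q4 accepts. On a mismatch, fall back to the longest proper suffix that is still a prefix of `aaaa`.
        a   b  
>  q0   q1  q0 
   q1   q2  q0 
   q2   q3  q0 
   q3   q4  q0 
 * q4   q4  q0 
(> = start, * = accepting)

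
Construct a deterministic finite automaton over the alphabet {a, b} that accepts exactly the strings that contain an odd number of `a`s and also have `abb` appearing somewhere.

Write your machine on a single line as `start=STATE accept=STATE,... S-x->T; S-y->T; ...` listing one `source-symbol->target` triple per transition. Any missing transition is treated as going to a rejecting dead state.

Run two small machines in parallel and take their product. The first has 2 states tracking the count of `a`s modulo 2; the second has 4 states tracking whether and how much of `abb` has been seen. A product state is a pair (one from each), accepting exactly when both do.
A 7-state machine:
        a   b  
>  S0   S1  S0 
   S1   S2  S3 
   S2   S1  S4 
   S3   S2  S5 
   S4   S1  S6 
 * S5   S6  S5 
   S6   S5  S6 
(> = start, * = accepting)

start=S0; accept=S5; S0-a->S1; S0-b->S0; S1-a->S2; S1-b->S3; S2-a->S1; S2-b->S4; S3-a->S2; S3-b->S5; S4-a->S1; S4-b->S6; S5-a->S6; S5-b->S5; S6-a->S5; S6-b->S6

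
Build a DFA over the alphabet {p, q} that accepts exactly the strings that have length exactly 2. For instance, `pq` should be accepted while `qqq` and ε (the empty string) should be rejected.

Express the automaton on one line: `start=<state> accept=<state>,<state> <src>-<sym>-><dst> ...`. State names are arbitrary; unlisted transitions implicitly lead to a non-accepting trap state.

We only need to distinguish lengths 0, 1, …, 2, and '>2'. Chain s0 → s1 → s2 → s3 on every symbol, with s3 looping. Accepting states: {s2}.
With 4 states:
        p   q  
>  s0   s1  s1 
   s1   s2  s2 
 * s2   s3  s3 
   s3   s3  s3 
(> = start, * = accepting)

start=s0 accept=s2 s0-p->s1 s0-q->s1 s1-p->s2 s1-q->s2 s2-p->s3 s2-q->s3 s3-p->s3 s3-q->s3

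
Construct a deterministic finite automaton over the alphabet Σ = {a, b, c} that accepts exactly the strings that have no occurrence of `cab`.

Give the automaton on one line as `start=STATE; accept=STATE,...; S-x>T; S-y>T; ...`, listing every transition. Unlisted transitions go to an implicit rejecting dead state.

start=s0; accept=s0,s1,s2; s0-a>s0; s0-b>s0; s0-c>s1; s1-a>s2; s1-b>s0; s1-c>s1; s2-a>s0; s2-b>s3; s2-c>s1; s3-a>s3; s3-b>s3; s3-c>s3

Track partial matches of the forbidden pattern `cab`. State s3 is a dead state reached once `cab` has occurred; every other state accepts. s0 means no part of `cab` is currently matched.
A 4-state machine:
        a   b   c  
>* s0   s0  s0  s1 
 * s1   s2  s0  s1 
 * s2   s0  s3  s1 
   s3   s3  s3  s3 
(> = start, * = accepting)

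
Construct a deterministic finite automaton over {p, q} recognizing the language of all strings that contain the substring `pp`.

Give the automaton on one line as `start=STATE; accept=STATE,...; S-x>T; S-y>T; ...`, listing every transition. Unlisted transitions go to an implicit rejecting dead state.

start=S0; accept=S2; S0-p>S1; S0-q>S0; S1-p>S2; S1-q>S0; S2-p>S2; S2-q>S2

States S0..S1 record the length of the longest prefix of `pp` that matches the current input suffix. Reaching S2 means `pp` has been seen, and we stay there forever. Accept from S2.
With 3 states:
        p   q  
>  S0   S1  S0 
   S1   S2  S0 
 * S2   S2  S2 
(> = start, * = accepting)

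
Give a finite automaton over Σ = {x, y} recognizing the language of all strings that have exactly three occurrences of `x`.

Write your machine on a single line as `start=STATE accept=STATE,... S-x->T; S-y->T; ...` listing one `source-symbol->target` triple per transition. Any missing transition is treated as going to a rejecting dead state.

Count `x`s, saturating at 4: states A through D mean 0 through 3 `x`s seen; E means more than 3. Each `x` increments (capped at E); other symbols loop. Accept from {D}.
With 5 states:
       x  y 
>  A   B  A 
   B   C  B 
   C   D  C 
 * D   E  D 
   E   E  E 
(> = start, * = accepting)

start=A; accept=D; A-x->B; A-y->A; B-x->C; B-y->B; C-x->D; C-y->C; D-x->E; D-y->D; E-x->E; E-y->E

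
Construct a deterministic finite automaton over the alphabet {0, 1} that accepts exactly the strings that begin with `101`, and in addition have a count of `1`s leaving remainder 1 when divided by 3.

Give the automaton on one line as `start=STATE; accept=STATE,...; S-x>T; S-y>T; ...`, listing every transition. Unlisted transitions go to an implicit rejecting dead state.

start=s0; accept=s6; s0-0>s1; s0-1>s2; s1-0>s1; s1-1>s1; s2-0>s3; s2-1>s1; s3-0>s1; s3-1>s4; s4-0>s4; s4-1>s5; s5-0>s5; s5-1>s6; s6-0>s6; s6-1>s4

Build one automaton per condition and run them in lockstep. The first has 5 states tracking whether the input so far still matches the prefix `101`; the second has 3 states tracking the count of `1`s modulo 3. A product state is a pair (one from each), accepting exactly when both do. Equivalent product states are then merged.
7 states suffice.
        0   1  
>  s0   s1  s2 
   s1   s1  s1 
   s2   s3  s1 
   s3   s1  s4 
   s4   s4  s5 
   s5   s5  s6 
 * s6   s6  s4 
(> = start, * = accepting)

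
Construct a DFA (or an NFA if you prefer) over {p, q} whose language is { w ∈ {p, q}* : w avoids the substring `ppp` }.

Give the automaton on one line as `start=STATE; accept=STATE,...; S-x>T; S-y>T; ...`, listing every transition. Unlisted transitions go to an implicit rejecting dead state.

start=A; accept=A,B,C; A-p>B; A-q>A; B-p>C; B-q>A; C-p>D; C-q>A; D-p>D; D-q>D

This is the complement of 'contains `ppp`'. Use the same substring-matching states — A through D holding how much of `ppp` has just been matched — but flip the accepting set: everything except the trap D accepts.
A 4-state machine:
       p  q 
>* A   B  A 
 * B   C  A 
 * C   D  A 
   D   D  D 
(> = start, * = accepting)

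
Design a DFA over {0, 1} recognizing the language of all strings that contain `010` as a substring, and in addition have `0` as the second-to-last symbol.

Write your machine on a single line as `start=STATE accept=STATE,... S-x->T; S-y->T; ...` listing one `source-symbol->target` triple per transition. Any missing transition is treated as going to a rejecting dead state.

start=A; accept=E,F; A-0->B; A-1->A; B-0->B; B-1->C; C-0->D; C-1->A; D-0->E; D-1->F; E-0->E; E-1->F; F-0->D; F-1->G; G-0->D; G-1->G

Handle the two conditions separately and then intersect. One (4 states) tracks whether and how much of `010` has been seen; the other (7 states) tracks the last 2 symbols read. Each combined state is a pair, one component from each; accept when both components accept. Equivalent product states are then merged.
       0  1 
>  A   B  A 
   B   B  C 
   C   D  A 
   D   E  F 
 * E   E  F 
 * F   D  G 
   G   D  G 
(> = start, * = accepting)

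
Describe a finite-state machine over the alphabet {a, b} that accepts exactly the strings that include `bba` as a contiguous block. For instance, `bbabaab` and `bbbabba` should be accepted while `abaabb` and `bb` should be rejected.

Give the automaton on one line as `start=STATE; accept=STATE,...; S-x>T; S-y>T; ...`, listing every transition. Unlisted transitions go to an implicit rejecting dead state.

start=S0; accept=S3; S0-a>S0; S0-b>S1; S1-a>S0; S1-b>S2; S2-a>S3; S2-b>S2; S3-a>S3; S3-b>S3

States S0..S2 record the length of the longest prefix of `bba` that matches the current input suffix. Reaching S3 means `bba` has been seen, and we stay there forever. Accept from S3.
4 states suffice.
        a   b  
>  S0   S0  S1 
   S1   S0  S2 
   S2   S3  S2 
 * S3   S3  S3 
(> = start, * = accepting)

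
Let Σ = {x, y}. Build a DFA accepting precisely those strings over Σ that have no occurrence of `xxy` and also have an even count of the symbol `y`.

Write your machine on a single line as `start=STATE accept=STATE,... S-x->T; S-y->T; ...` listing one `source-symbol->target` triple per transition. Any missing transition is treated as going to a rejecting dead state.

start=S0; accept=S0,S1,S3; S0-x->S1; S0-y->S2; S1-x->S3; S1-y->S2; S2-x->S4; S2-y->S0; S3-x->S3; S3-y->S5; S4-x->S6; S4-y->S0; S5-x->S5; S5-y->S7; S6-x->S6; S6-y->S7; S7-x->S7; S7-y->S5

Build one automaton per condition and run them in lockstep. One (4 states) tracks partial matches of the forbidden pattern `xxy`; the other (2 states) tracks the count of `y`s modulo 2. Each combined state is a pair, one component from each; accept when both components accept.
An 8-state machine:
        x   y  
>* S0   S1  S2 
 * S1   S3  S2 
   S2   S4  S0 
 * S3   S3  S5 
   S4   S6  S0 
   S5   S5  S7 
   S6   S6  S7 
   S7   S7  S5 
(> = start, * = accepting)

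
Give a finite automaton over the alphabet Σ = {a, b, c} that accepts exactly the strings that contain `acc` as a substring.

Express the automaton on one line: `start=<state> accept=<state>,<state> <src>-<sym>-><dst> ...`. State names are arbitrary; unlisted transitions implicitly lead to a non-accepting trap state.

start=s0 accept=s3 s0-a->s1 s0-b->s0 s0-c->s0 s1-a->s1 s1-b->s0 s1-c->s2 s2-a->s1 s2-b->s0 s2-c->s3 s3-a->s3 s3-b->s3 s3-c->s3

Track how much of `acc` has been matched so far: state s0 is no progress, s3 is the absorbing accept state reached once `acc` has occurred. Intermediate states record partial matches; on a mismatch, fall back to the longest reusable overlap.
        a   b   c  
>  s0   s1  s0  s0 
   s1   s1  s0  s2 
   s2   s1  s0  s3 
 * s3   s3  s3  s3 
(> = start, * = accepting)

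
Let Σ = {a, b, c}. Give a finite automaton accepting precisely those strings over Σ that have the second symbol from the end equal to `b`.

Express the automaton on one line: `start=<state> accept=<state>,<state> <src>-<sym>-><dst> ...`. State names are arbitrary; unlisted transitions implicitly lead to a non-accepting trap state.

start=s0 accept=s7,s8,s9 s0-a->s1 s0-b->s2 s0-c->s3 s1-a->s4 s1-b->s5 s1-c->s6 s2-a->s7 s2-b->s8 s2-c->s9 s3-a->s10 s3-b->s11 s3-c->s12 s4-a->s4 s4-b->s5 s4-c->s6 s5-a->s7 s5-b->s8 s5-c->s9 s6-a->s10 s6-b->s11 s6-c->s12 s7-a->s4 s7-b->s5 s7-c->s6 s8-a->s7 s8-b->s8 s8-c->s9 s9-a->s10 s9-b->s11 s9-c->s12 s10-a->s4 s10-b->s5 s10-c->s6 s11-a->s7 s11-b->s8 s11-c->s9 s12-a->s10 s12-b->s11 s12-c->s12

Because acceptance depends on a position counted from the end, the machine has to buffer the most recent 2 symbols. Make each state the string of the last up-to-2 symbols read; on input `x` shift the window left and append `x`. Accept when the buffered window has length 2 and begins with `b`.
          a    b    c  
>  s0     s1   s2   s3 
   s1     s4   s5   s6 
   s2     s7   s8   s9 
   s3    s10  s11  s12 
   s4     s4   s5   s6 
   s5     s7   s8   s9 
   s6    s10  s11  s12 
 * s7     s4   s5   s6 
 * s8     s7   s8   s9 
 * s9    s10  s11  s12 
   s10    s4   s5   s6 
   s11    s7   s8   s9 
   s12   s10  s11  s12 
(> = start, * = accepting)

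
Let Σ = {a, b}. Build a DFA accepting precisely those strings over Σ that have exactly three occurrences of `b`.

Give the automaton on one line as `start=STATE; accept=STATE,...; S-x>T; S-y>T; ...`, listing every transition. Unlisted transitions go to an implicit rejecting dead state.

Only the number of `b`s matters, and only up to 4. Make a chain q0 → q1 → q2 → q3 → q4 advanced by each `b` (with q4 absorbing); every other symbol self-loops. The accepting set is {q3}.
        a   b  
>  q0   q0  q1 
   q1   q1  q2 
   q2   q2  q3 
 * q3   q3  q4 
   q4   q4  q4 
(> = start, * = accepting)

start=q0; accept=q3; q0-a>q0; q0-b>q1; q1-a>q1; q1-b>q2; q2-a>q2; q2-b>q3; q3-a>q3; q3-b>q4; q4-a>q4; q4-b>q4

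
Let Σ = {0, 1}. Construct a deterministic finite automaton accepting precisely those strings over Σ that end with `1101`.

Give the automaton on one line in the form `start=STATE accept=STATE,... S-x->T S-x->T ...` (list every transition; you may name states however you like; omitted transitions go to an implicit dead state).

Let each state record the length of the longest suffix of the input read so far that is also a prefix of `1101`. B means the last symbol is `1`; C means the last 2 symbols are `11`; D means the last 3 symbols are `110`; E means the last 4 symbols are `1101`. Accept only at E, where the string currently ends in `1101`.
       0  1 
>  A   A  B 
   B   A  C 
   C   D  C 
   D   A  E 
 * E   A  C 
(> = start, * = accepting)

start=A accept=E A-0->A A-1->B B-0->A B-1->C C-0->D C-1->C D-0->A D-1->E E-0->A E-1->C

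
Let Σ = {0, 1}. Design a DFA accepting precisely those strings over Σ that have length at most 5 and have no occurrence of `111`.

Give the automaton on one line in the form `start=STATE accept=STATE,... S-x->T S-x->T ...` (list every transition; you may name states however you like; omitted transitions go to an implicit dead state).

start=A accept=A,B,C,D,E,F,G,H,I,K,L,M,O,P,Q A-0->B A-1->C B-0->D B-1->E C-0->D C-1->F D-0->G D-1->H E-0->G E-1->I F-0->G F-1->J G-0->K G-1->L H-0->K H-1->M I-0->K I-1->N J-0->N J-1->N K-0->O K-1->P L-0->O L-1->Q M-0->O M-1->R N-0->R N-1->R O-0->S O-1->T P-0->S P-1->U Q-0->S Q-1->V R-0->V R-1->V S-0->S S-1->T T-0->S T-1->U U-0->S U-1->V V-0->V V-1->V

Handle the two conditions separately and then intersect. One (7 states) tracks the input length, saturating at 6; the other (4 states) tracks partial matches of the forbidden pattern `111`. Each combined state is a pair, one component from each; accept when both components accept.
A 22-state machine:
       0  1 
>* A   B  C 
 * B   D  E 
 * C   D  F 
 * D   G  H 
 * E   G  I 
 * F   G  J 
 * G   K  L 
 * H   K  M 
 * I   K  N 
   J   N  N 
 * K   O  P 
 * L   O  Q 
 * M   O  R 
   N   R  R 
 * O   S  T 
 * P   S  U 
 * Q   S  V 
   R   V  V 
   S   S  T 
   T   S  U 
   U   S  V 
   V   V  V 
(> = start, * = accepting)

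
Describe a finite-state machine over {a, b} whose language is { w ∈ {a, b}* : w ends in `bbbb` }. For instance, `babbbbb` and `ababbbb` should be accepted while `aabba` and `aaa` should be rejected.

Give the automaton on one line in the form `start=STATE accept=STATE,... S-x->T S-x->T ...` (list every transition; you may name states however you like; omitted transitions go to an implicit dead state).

Let each state record the length of the longest suffix of the input read so far that is also a prefix of `bbbb`. s1 means the last symbol is `b`; s2 means the last 2 symbols are `bb`; s3 means the last 3 symbols are `bbb`; s4 means the last 4 symbols are `bbbb`. Accept only at s4, where the string currently ends in `bbbb`.
        a   b  
>  s0   s0  s1 
   s1   s0  s2 
   s2   s0  s3 
   s3   s0  s4 
 * s4   s0  s4 
(> = start, * = accepting)

start=s0 accept=s4 s0-a->s0 s0-b->s1 s1-a->s0 s1-b->s2 s2-a->s0 s2-b->s3 s3-a->s0 s3-b->s4 s4-a->s0 s4-b->s4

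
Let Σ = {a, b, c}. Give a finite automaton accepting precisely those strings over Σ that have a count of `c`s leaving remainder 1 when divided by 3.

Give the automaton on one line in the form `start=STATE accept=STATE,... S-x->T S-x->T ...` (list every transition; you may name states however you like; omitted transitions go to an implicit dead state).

Keep the running count of `c`s modulo 3: each `c` advances along the cycle q0 → q1 → q2 → q0 while other symbols loop. Accept at q1.
A 3-state machine:
        a   b   c  
>  q0   q0  q0  q1 
 * q1   q1  q1  q2 
   q2   q2  q2  q0 
(> = start, * = accepting)

start=q0 accept=q1 q0-a->q0 q0-b->q0 q0-c->q1 q1-a->q1 q1-b->q1 q1-c->q2 q2-a->q2 q2-b->q2 q2-c->q0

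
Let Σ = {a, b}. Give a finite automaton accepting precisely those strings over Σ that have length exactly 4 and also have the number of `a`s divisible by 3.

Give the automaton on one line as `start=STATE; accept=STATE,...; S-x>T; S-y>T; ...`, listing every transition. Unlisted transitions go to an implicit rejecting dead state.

Build one automaton per condition and run them in lockstep. The first has 6 states tracking the input length, saturating at 5; the second has 3 states tracking the count of `a`s modulo 3. A product state is a pair (one from each), accepting exactly when both do. Minimizing collapses redundant product states.
With 10 states:
        a   b  
>  S0   S1  S2 
   S1   S3  S4 
   S2   S4  S5 
   S3   S6  S7 
   S4   S7  S8 
   S5   S8  S6 
   S6   S8  S9 
   S7   S9  S8 
   S8   S8  S8 
 * S9   S8  S8 
(> = start, * = accepting)

start=S0; accept=S9; S0-a>S1; S0-b>S2; S1-a>S3; S1-b>S4; S2-a>S4; S2-b>S5; S3-a>S6; S3-b>S7; S4-a>S7; S4-b>S8; S5-a>S8; S5-b>S6; S6-a>S8; S6-b>S9; S7-a>S9; S7-b>S8; S8-a>S8; S8-b>S8; S9-a>S8; S9-b>S8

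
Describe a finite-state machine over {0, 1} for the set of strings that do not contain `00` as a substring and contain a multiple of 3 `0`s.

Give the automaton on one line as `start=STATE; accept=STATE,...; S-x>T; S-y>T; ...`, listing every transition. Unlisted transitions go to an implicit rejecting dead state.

start=s0; accept=s0,s8; s0-0>s1; s0-1>s0; s1-0>s2; s1-1>s3; s2-0>s4; s2-1>s2; s3-0>s5; s3-1>s3; s4-0>s6; s4-1>s4; s5-0>s4; s5-1>s7; s6-0>s2; s6-1>s6; s7-0>s8; s7-1>s7; s8-0>s6; s8-1>s0

Handle the two conditions separately and then intersect. The first has 3 states tracking partial matches of the forbidden pattern `00`; the second has 3 states tracking the count of `0`s modulo 3. A product state is a pair (one from each), accepting exactly when both do.
A 9-state machine:
        0   1  
>* s0   s1  s0 
   s1   s2  s3 
   s2   s4  s2 
   s3   s5  s3 
   s4   s6  s4 
   s5   s4  s7 
   s6   s2  s6 
   s7   s8  s7 
 * s8   s6  s0 
(> = start, * = accepting)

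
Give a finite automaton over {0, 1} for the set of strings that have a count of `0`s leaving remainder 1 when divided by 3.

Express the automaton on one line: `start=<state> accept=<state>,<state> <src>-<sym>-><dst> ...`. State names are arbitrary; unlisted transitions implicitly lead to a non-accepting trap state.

Keep the running count of `0`s modulo 3: each `0` advances along the cycle s0 → s1 → s2 → s0 while other symbols loop. Accept at s1.
        0   1  
>  s0   s1  s0 
 * s1   s2  s1 
   s2   s0  s2 
(> = start, * = accepting)

start=s0 accept=s1 s0-0->s1 s0-1->s0 s1-0->s2 s1-1->s1 s2-0->s0 s2-1->s2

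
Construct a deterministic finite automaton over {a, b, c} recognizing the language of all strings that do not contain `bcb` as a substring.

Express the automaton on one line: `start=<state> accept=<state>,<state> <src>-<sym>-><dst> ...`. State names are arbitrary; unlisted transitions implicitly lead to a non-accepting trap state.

Track partial matches of the forbidden pattern `bcb`. State q3 is a dead state reached once `bcb` has occurred; every other state accepts. q0 means no part of `bcb` is currently matched.
A 4-state machine:
        a   b   c  
>* q0   q0  q1  q0 
 * q1   q0  q1  q2 
 * q2   q0  q3  q0 
   q3   q3  q3  q3 
(> = start, * = accepting)

start=q0 accept=q0,q1,q2 q0-a->q0 q0-b->q1 q0-c->q0 q1-a->q0 q1-b->q1 q1-c->q2 q2-a->q0 q2-b->q3 q2-c->q0 q3-a->q3 q3-b->q3 q3-c->q3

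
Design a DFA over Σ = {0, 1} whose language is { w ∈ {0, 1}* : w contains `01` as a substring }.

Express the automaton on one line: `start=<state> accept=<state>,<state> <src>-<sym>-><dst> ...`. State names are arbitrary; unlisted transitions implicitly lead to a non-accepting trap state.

Track how much of `01` has been matched so far: state q0 is no progress, q2 is the absorbing accept state reached once `01` has occurred. Intermediate states record partial matches; on a mismatch, fall back to the longest reusable overlap.
        0   1  
>  q0   q1  q0 
   q1   q1  q2 
 * q2   q2  q2 
(> = start, * = accepting)

start=q0 accept=q2 q0-0->q1 q0-1->q0 q1-0->q1 q1-1->q2 q2-0->q2 q2-1->q2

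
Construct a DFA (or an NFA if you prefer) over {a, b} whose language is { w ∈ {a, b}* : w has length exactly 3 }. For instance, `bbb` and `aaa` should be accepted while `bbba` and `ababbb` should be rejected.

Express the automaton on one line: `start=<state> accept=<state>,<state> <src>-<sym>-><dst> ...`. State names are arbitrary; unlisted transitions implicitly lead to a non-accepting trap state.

start=q0 accept=q3 q0-a->q1 q0-b->q1 q1-a->q2 q1-b->q2 q2-a->q3 q2-b->q3 q3-a->q4 q3-b->q4 q4-a->q4 q4-b->q4

Count input length up to 4: every symbol moves from q0 toward q4, which means 'more than 3' and absorbs. Accept from {q3}.
A 5-state machine:
        a   b  
>  q0   q1  q1 
   q1   q2  q2 
   q2   q3  q3 
 * q3   q4  q4 
   q4   q4  q4 
(> = start, * = accepting)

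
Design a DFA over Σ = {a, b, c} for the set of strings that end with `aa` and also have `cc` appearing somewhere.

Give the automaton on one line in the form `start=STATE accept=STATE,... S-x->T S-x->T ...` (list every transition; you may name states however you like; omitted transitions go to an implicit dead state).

start=s0 accept=s4 s0-a->s0 s0-b->s0 s0-c->s1 s1-a->s0 s1-b->s0 s1-c->s2 s2-a->s3 s2-b->s2 s2-c->s2 s3-a->s4 s3-b->s2 s3-c->s2 s4-a->s4 s4-b->s2 s4-c->s2

Build one automaton per condition and run them in lockstep. The first has 3 states tracking how much of the suffix `aa` has currently been matched; the second has 3 states tracking whether and how much of `cc` has been seen. A product state is a pair (one from each), accepting exactly when both do. After merging equivalent states the machine shrinks.
5 states suffice.
        a   b   c  
>  s0   s0  s0  s1 
   s1   s0  s0  s2 
   s2   s3  s2  s2 
   s3   s4  s2  s2 
 * s4   s4  s2  s2 
(> = start, * = accepting)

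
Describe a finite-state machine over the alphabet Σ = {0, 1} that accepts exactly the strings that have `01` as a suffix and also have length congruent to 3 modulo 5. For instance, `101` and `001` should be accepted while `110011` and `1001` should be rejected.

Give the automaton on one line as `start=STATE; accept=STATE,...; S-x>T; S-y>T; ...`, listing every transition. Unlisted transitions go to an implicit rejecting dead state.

Run two small machines in parallel and take their product. One (3 states) tracks how much of the suffix `01` has currently been matched; the other (5 states) tracks the input length modulo 5. Each combined state is a pair, one component from each; accept when both components accept. Equivalent product states are then merged.
With 7 states:
        0   1  
>  s0   s1  s1 
   s1   s2  s3 
   s2   s4  s5 
   s3   s4  s4 
   s4   s6  s6 
 * s5   s6  s6 
   s6   s0  s0 
(> = start, * = accepting)

start=s0; accept=s5; s0-0>s1; s0-1>s1; s1-0>s2; s1-1>s3; s2-0>s4; s2-1>s5; s3-0>s4; s3-1>s4; s4-0>s6; s4-1>s6; s5-0>s6; s5-1>s6; s6-0>s0; s6-1>s0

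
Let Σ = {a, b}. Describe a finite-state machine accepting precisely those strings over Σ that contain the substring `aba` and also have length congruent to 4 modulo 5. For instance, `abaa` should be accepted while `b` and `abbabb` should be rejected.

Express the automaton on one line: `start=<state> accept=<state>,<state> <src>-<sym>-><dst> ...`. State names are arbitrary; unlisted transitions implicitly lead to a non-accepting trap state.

start=q0 accept=q12 q0-a->q1 q0-b->q2 q1-a->q3 q1-b->q4 q2-a->q3 q2-b->q5 q3-a->q6 q3-b->q7 q4-a->q8 q4-b->q9 q5-a->q6 q5-b->q9 q6-a->q10 q6-b->q11 q7-a->q12 q7-b->q13 q8-a->q12 q8-b->q12 q9-a->q10 q9-b->q13 q10-a->q14 q10-b->q15 q11-a->q16 q11-b->q0 q12-a->q16 q12-b->q16 q13-a->q14 q13-b->q0 q14-a->q1 q14-b->q17 q15-a->q18 q15-b->q2 q16-a->q18 q16-b->q18 q17-a->q19 q17-b->q5 q18-a->q19 q18-b->q19 q19-a->q8 q19-b->q8

Run two small machines in parallel and take their product. The first has 4 states tracking whether and how much of `aba` has been seen; the second has 5 states tracking the input length modulo 5. A product state is a pair (one from each), accepting exactly when both do.
With 20 states:
          a    b  
>  q0     q1   q2 
   q1     q3   q4 
   q2     q3   q5 
   q3     q6   q7 
   q4     q8   q9 
   q5     q6   q9 
   q6    q10  q11 
   q7    q12  q13 
   q8    q12  q12 
   q9    q10  q13 
   q10   q14  q15 
   q11   q16   q0 
 * q12   q16  q16 
   q13   q14   q0 
   q14    q1  q17 
   q15   q18   q2 
   q16   q18  q18 
   q17   q19   q5 
   q18   q19  q19 
   q19    q8   q8 
(> = start, * = accepting)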